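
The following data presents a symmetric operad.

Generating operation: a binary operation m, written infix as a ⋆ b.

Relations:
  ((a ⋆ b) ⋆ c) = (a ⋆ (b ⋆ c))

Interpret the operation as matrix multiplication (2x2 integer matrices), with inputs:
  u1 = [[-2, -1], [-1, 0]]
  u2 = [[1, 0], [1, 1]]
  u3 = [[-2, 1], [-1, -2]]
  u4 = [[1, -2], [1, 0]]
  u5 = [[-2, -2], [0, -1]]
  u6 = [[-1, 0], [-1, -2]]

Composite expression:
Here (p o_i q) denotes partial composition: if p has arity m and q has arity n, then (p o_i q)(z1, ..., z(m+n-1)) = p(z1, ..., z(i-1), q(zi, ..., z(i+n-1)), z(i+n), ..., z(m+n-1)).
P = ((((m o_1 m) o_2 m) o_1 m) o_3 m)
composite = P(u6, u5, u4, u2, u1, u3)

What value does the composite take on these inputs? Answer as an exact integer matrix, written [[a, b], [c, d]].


[[-8, 4], [2, 4]]

(u6 ⋆ u5) = [[2, 2], [2, 4]]
(u4 ⋆ u2) = [[-1, -2], [1, 0]]
((u4 ⋆ u2) ⋆ u1) = [[4, 1], [-2, -1]]
((u6 ⋆ u5) ⋆ ((u4 ⋆ u2) ⋆ u1)) = [[4, 0], [0, -2]]
(((u6 ⋆ u5) ⋆ ((u4 ⋆ u2) ⋆ u1)) ⋆ u3) = [[-8, 4], [2, 4]]


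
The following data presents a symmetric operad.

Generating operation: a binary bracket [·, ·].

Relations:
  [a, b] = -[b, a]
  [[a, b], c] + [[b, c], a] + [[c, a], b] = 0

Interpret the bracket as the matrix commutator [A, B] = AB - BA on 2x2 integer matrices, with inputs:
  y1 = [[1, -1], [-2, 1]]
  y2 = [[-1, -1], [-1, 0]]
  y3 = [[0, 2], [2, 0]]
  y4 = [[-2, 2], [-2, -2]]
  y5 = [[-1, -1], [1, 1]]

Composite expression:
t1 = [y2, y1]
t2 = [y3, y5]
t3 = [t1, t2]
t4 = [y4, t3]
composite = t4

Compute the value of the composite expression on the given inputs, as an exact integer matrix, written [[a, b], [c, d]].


[[-16, -16], [-16, 16]]

[y2, y1] = [[1, 1], [-2, -1]]
[y3, y5] = [[4, 4], [-4, -4]]
[[y2, y1], [y3, y5]] = [[4, 0], [-8, -4]]
[y4, [[y2, y1], [y3, y5]]] = [[-16, -16], [-16, 16]]


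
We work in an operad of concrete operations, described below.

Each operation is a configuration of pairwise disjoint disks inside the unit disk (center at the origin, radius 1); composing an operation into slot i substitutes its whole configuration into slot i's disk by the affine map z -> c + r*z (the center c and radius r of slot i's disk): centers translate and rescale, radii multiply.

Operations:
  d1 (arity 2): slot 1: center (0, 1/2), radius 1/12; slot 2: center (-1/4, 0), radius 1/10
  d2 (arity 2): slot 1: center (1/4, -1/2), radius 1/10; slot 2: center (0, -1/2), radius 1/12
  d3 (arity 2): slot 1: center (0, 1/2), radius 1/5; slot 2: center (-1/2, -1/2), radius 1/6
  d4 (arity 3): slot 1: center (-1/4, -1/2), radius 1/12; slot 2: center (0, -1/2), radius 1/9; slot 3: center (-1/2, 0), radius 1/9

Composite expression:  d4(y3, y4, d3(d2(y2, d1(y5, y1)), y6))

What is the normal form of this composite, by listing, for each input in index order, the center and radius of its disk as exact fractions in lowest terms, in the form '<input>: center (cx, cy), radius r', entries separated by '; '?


Affine substitution under d4: radii multiply and y-centers shift.
for y3, the 1-step affine chain lands on center (-1/4, -1/2), radius 1/12
for y4, the 1-step affine chain lands on center (0, -1/2), radius 1/9
for y2, the 3-step affine chain lands on center (-89/180, 2/45), radius 1/450
for y5, the 4-step affine chain lands on center (-1/2, 49/1080), radius 1/6480
for y1, the 4-step affine chain lands on center (-1081/2160, 2/45), radius 1/5400
for y6, the 2-step affine chain lands on center (-5/9, -1/18), radius 1/54

y1: center (-1081/2160, 2/45), radius 1/5400; y2: center (-89/180, 2/45), radius 1/450; y3: center (-1/4, -1/2), radius 1/12; y4: center (0, -1/2), radius 1/9; y5: center (-1/2, 49/1080), radius 1/6480; y6: center (-5/9, -1/18), radius 1/54


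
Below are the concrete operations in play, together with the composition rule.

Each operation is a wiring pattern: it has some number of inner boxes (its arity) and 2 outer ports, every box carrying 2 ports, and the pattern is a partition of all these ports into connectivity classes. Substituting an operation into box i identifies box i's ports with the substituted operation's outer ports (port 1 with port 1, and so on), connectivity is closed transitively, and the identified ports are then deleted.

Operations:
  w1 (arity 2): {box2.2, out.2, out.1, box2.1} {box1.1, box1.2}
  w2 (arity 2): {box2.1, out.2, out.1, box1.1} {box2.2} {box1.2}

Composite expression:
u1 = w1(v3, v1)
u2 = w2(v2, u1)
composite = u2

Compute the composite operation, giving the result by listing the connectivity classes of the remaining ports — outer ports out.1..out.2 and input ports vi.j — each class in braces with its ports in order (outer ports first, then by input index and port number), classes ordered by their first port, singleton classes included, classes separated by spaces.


{out.1, out.2, v1.1, v1.2, v2.1} {v2.2} {v3.1, v3.2}

Treat the ports identified at w2 as solder joints: merge, then drop.
composing w1 on (v3, v1), with out.j its own outer ports: {out.1, out.2, v1.1, v1.2} {v3.1, v3.2}
composing w2 on (v2, v3, v1), with out.j its own outer ports: {out.1, out.2, v1.1, v1.2, v2.1} {v2.2} {v3.1, v3.2}


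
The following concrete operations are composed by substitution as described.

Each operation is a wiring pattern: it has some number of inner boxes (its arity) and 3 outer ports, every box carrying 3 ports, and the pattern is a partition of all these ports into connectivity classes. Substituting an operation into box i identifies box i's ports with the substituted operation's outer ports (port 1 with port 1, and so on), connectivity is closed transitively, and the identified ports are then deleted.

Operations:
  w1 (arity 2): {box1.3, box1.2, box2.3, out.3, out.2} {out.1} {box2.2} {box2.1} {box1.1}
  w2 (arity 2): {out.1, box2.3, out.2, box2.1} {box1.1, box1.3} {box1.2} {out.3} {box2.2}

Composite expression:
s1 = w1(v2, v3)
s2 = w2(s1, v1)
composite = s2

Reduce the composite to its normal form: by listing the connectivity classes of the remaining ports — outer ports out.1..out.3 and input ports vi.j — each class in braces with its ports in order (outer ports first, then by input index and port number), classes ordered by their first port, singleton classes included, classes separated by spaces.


{out.1, out.2, v1.1, v1.3} {out.3} {v1.2} {v2.1} {v2.2, v2.3, v3.3} {v3.1} {v3.2}

Substituting into w2 glues patterns; closure does the rest.
composing w1 on (v2, v3), with out.j its own outer ports: {out.1} {out.2, out.3, v2.2, v2.3, v3.3} {v2.1} {v3.1} {v3.2}
composing w2 on (v2, v3, v1), with out.j its own outer ports: {out.1, out.2, v1.1, v1.3} {out.3} {v1.2} {v2.1} {v2.2, v2.3, v3.3} {v3.1} {v3.2}


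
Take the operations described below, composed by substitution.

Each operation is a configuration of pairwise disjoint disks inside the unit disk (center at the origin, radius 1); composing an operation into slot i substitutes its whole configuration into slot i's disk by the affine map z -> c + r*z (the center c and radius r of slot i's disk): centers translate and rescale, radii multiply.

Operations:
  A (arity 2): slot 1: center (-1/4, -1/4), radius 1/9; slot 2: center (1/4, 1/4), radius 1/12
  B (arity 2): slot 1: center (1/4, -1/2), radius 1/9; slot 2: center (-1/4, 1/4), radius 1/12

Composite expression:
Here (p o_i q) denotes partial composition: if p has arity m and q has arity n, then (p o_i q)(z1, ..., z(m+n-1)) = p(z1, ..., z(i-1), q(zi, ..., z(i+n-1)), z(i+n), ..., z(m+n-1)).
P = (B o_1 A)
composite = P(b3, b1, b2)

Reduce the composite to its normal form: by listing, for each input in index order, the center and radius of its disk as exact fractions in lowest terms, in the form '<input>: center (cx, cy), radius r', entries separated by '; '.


b1: center (5/18, -17/36), radius 1/108; b2: center (-1/4, 1/4), radius 1/12; b3: center (2/9, -19/36), radius 1/81

Only the slot chain above each b matters under B; compose those maps.
input b3: composing its 2 substitution steps yields center (2/9, -19/36), radius 1/81
input b1: composing its 2 substitution steps yields center (5/18, -17/36), radius 1/108
input b2: composing its 1 substitution step yields center (-1/4, 1/4), radius 1/12


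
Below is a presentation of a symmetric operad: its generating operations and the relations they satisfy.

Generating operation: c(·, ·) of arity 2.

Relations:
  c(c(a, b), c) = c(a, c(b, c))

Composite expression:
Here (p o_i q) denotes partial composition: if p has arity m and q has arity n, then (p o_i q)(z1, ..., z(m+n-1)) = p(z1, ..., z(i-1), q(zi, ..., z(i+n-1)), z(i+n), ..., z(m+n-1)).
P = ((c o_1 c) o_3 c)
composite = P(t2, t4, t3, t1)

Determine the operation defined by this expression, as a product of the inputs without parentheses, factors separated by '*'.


t2 * t4 * t3 * t1


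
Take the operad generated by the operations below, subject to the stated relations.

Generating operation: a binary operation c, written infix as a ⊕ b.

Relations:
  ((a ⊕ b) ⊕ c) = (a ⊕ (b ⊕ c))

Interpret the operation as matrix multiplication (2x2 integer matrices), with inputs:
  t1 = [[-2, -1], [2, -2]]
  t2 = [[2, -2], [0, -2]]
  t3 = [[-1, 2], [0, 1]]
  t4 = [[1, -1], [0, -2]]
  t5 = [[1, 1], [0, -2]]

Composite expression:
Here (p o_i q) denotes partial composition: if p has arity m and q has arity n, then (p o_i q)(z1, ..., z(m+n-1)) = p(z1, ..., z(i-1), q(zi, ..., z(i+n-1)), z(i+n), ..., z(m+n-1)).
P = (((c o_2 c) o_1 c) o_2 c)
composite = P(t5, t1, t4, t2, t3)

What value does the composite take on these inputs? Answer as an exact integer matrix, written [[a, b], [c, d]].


[[0, -12], [8, 0]]

(t1 ⊕ t4) = [[-2, 4], [2, 2]]
(t5 ⊕ (t1 ⊕ t4)) = [[0, 6], [-4, -4]]
(t2 ⊕ t3) = [[-2, 2], [0, -2]]
((t5 ⊕ (t1 ⊕ t4)) ⊕ (t2 ⊕ t3)) = [[0, -12], [8, 0]]


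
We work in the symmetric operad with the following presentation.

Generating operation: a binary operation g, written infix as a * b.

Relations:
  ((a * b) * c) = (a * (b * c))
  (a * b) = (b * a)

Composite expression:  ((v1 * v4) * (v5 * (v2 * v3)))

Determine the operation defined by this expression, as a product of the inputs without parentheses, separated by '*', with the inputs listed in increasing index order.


v1 * v2 * v3 * v4 * v5


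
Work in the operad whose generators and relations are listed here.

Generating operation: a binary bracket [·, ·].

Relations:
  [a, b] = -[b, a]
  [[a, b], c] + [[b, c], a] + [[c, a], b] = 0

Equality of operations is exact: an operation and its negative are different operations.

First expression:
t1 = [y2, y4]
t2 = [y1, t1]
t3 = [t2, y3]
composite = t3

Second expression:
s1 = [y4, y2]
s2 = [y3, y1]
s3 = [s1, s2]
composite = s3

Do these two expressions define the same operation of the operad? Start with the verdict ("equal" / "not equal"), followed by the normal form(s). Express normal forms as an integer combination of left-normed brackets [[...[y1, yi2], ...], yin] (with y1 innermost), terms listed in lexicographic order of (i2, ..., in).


not equal: they reduce to [[[y1, y2], y4], y3] - [[[y1, y4], y2], y3] and -[[[y1, y3], y2], y4] + [[[y1, y3], y4], y2]

The first expression, normalized: [[[y1, y2], y4], y3] - [[[y1, y4], y2], y3]
The second expression, normalized: -[[[y1, y3], y2], y4] + [[[y1, y3], y4], y2]
Different reductions; not equal.


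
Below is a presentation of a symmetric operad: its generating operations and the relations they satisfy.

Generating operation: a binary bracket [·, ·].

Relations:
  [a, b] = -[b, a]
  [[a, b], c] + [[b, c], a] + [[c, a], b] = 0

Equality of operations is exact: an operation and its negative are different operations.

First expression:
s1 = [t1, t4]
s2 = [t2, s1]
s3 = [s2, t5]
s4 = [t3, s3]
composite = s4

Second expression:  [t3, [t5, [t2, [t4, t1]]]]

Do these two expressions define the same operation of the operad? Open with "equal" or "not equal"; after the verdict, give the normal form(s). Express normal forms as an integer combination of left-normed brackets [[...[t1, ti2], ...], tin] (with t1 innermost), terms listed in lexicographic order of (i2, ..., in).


equal; the common form is [[[[t1, t4], t2], t5], t3]

In normal form, the first expression is [[[[t1, t4], t2], t5], t3]
In normal form, the second expression is [[[[t1, t4], t2], t5], t3]
One common form — equal.


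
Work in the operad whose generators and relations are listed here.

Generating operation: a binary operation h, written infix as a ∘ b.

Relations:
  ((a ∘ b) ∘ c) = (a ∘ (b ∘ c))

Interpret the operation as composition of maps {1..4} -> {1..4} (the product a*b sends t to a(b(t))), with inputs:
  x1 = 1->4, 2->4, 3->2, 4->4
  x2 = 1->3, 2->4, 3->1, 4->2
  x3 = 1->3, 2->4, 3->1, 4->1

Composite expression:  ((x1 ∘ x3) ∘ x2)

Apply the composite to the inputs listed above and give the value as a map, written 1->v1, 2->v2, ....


1->4, 2->4, 3->2, 4->4

(x1 ∘ x3) = 1->2, 2->4, 3->4, 4->4
((x1 ∘ x3) ∘ x2) = 1->4, 2->4, 3->2, 4->4


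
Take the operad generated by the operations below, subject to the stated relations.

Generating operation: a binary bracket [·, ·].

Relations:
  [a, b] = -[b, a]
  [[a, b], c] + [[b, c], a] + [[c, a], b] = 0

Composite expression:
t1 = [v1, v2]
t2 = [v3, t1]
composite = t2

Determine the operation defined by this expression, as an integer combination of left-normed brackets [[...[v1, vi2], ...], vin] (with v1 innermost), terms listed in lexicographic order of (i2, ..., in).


-[[v1, v2], v3]

A multilinear Lie element is pinned by v1-initial words (v1 innermost).
Composite bracket: [v3, [v1, v2]]
Each bracket splits as ab - ba, giving 4 signed words (2^2 = 4).
Keep just the words that open with v1:
  the word v1v2v3 carries sign -1 and contributes -[[v1, v2], v3]


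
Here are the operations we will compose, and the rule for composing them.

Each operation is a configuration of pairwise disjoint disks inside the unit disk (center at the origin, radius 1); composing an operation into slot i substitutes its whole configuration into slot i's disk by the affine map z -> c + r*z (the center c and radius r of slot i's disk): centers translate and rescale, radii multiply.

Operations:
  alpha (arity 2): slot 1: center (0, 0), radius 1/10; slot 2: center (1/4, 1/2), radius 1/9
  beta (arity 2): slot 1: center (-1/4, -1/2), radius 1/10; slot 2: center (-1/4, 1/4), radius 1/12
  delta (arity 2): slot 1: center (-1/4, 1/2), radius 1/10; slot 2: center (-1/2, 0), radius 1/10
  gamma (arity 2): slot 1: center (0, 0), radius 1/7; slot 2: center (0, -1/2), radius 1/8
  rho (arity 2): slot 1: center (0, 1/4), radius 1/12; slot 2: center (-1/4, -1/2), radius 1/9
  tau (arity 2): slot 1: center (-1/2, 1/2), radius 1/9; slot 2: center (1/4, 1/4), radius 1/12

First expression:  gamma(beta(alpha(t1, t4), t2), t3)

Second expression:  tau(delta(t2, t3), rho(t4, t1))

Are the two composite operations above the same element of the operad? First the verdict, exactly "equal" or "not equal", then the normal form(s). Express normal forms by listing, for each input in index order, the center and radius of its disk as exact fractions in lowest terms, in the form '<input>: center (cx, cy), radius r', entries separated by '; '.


not equal — first t1: center (-1/28, -1/14), radius 1/700; t2: center (-1/28, 1/28), radius 1/84; t3: center (0, -1/2), radius 1/8; t4: center (-9/280, -9/140), radius 1/630, second t1: center (11/48, 5/24), radius 1/108; t2: center (-19/36, 5/9), radius 1/90; t3: center (-5/9, 1/2), radius 1/90; t4: center (1/4, 13/48), radius 1/144

The first composite normalizes to t1: center (-1/28, -1/14), radius 1/700; t2: center (-1/28, 1/28), radius 1/84; t3: center (0, -1/2), radius 1/8; t4: center (-9/280, -9/140), radius 1/630
The second composite normalizes to t1: center (11/48, 5/24), radius 1/108; t2: center (-19/36, 5/9), radius 1/90; t3: center (-5/9, 1/2), radius 1/90; t4: center (1/4, 13/48), radius 1/144
Distinct normal forms: not equal.


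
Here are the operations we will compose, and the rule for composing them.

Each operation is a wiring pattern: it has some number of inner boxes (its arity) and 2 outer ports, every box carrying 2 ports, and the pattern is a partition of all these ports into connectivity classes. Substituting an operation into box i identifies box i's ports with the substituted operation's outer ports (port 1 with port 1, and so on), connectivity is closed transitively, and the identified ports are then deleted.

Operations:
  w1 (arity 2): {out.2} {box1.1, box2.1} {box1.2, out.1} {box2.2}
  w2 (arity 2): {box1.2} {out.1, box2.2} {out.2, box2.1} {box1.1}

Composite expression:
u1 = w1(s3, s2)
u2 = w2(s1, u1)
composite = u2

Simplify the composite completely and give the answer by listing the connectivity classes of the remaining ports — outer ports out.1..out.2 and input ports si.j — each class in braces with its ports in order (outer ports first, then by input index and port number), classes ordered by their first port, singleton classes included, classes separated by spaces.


After gluing at w2, chains via deleted ports link the s-ports.
w1 over (s3, s2) gives {out.1, s3.2} {out.2} {s2.1, s3.1} {s2.2}, out.j being that stage's outer ports
w2 over (s1, s3, s2) gives {out.1} {out.2, s3.2} {s1.1} {s1.2} {s2.1, s3.1} {s2.2}, out.j being that stage's outer ports

{out.1} {out.2, s3.2} {s1.1} {s1.2} {s2.1, s3.1} {s2.2}


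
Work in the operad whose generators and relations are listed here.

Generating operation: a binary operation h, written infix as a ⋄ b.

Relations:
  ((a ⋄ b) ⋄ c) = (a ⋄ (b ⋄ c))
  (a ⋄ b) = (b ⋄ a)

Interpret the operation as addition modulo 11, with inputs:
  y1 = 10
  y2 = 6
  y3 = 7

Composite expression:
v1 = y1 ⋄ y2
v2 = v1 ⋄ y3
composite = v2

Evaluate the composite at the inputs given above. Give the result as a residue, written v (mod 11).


(y1 ⋄ y2) = 5
((y1 ⋄ y2) ⋄ y3) = 1

1 (mod 11)


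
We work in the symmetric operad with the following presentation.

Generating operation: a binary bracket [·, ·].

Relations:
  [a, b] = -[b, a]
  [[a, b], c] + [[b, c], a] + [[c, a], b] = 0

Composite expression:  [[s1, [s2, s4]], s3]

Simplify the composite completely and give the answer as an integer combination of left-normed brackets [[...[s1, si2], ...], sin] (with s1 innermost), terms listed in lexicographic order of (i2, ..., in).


Expand each bracket as ab - ba; the s1-initial words give the coefficients.
Composite bracket: [[s1, [s2, s4]], s3]
Applying ab - ba throughout gives 8 signed words (2^3 = 8).
Only words starting with s1 matter:
  sign of s1s2s4s3 is +1, so it contributes +[[[s1, s2], s4], s3]
  sign of s1s4s2s3 is -1, so it contributes -[[[s1, s4], s2], s3]

[[[s1, s2], s4], s3] - [[[s1, s4], s2], s3]


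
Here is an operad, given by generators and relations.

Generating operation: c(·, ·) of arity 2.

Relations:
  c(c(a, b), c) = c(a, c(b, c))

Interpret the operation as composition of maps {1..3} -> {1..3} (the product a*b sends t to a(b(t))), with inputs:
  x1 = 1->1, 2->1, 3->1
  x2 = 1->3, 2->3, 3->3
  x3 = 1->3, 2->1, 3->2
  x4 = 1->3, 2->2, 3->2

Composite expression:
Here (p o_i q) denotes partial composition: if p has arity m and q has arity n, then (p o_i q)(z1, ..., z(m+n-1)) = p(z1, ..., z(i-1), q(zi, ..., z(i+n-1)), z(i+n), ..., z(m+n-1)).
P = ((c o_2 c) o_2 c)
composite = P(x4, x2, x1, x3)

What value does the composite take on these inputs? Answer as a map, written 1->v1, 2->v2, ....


1->2, 2->2, 3->2

c(x2, x1) = 1->3, 2->3, 3->3
c(c(x2, x1), x3) = 1->3, 2->3, 3->3
c(x4, c(c(x2, x1), x3)) = 1->2, 2->2, 3->2


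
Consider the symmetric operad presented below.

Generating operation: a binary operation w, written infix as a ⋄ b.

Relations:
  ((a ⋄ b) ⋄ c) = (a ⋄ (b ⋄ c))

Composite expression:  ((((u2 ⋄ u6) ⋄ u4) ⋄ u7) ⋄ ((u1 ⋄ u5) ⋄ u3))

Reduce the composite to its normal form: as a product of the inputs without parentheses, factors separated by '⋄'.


u2 ⋄ u6 ⋄ u4 ⋄ u7 ⋄ u1 ⋄ u5 ⋄ u3

Key point: w is associative — brackets drop, the u-order remains.
(u2 ⋄ u6) collapses to u2 ⋄ u6
((u2 ⋄ u6) ⋄ u4) collapses to u2 ⋄ u6 ⋄ u4
(((u2 ⋄ u6) ⋄ u4) ⋄ u7) collapses to u2 ⋄ u6 ⋄ u4 ⋄ u7
(u1 ⋄ u5) collapses to u1 ⋄ u5
((u1 ⋄ u5) ⋄ u3) collapses to u1 ⋄ u5 ⋄ u3
((((u2 ⋄ u6) ⋄ u4) ⋄ u7) ⋄ ((u1 ⋄ u5) ⋄ u3)) collapses to u2 ⋄ u6 ⋄ u4 ⋄ u7 ⋄ u1 ⋄ u5 ⋄ u3


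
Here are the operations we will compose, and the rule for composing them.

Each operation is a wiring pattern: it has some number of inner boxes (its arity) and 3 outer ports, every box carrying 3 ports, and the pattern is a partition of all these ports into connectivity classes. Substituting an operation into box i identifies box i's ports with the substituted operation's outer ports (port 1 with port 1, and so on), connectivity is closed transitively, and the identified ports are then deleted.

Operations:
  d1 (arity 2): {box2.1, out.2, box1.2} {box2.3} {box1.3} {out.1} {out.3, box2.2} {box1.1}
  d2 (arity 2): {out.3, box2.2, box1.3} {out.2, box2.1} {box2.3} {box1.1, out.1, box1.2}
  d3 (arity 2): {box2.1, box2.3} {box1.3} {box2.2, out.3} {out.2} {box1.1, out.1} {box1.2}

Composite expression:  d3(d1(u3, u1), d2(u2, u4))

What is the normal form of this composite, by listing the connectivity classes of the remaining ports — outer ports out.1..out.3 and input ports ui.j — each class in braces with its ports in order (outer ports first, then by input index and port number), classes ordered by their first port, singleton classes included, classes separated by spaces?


Reachability decides: close wires over d3-identified ports.
the subtree at d1 composes to {out.1} {out.2, u1.1, u3.2} {out.3, u1.2} {u1.3} {u3.1} {u3.3} on (u3, u1); out.j = own outer ports
the subtree at d2 composes to {out.1, u2.1, u2.2} {out.2, u4.1} {out.3, u2.3, u4.2} {u4.3} on (u2, u4); out.j = own outer ports
the subtree at d3 composes to {out.1} {out.2} {out.3, u4.1} {u1.1, u3.2} {u1.2} {u1.3} {u2.1, u2.2, u2.3, u4.2} {u3.1} {u3.3} {u4.3} on (u3, u1, u2, u4); out.j = own outer ports

{out.1} {out.2} {out.3, u4.1} {u1.1, u3.2} {u1.2} {u1.3} {u2.1, u2.2, u2.3, u4.2} {u3.1} {u3.3} {u4.3}


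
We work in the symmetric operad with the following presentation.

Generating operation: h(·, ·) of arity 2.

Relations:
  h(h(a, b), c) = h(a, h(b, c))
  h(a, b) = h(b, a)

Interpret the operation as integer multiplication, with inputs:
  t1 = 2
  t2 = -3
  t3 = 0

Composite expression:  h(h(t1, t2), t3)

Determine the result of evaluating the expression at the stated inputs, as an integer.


h(t1, t2) = -6
h(h(t1, t2), t3) = 0

0


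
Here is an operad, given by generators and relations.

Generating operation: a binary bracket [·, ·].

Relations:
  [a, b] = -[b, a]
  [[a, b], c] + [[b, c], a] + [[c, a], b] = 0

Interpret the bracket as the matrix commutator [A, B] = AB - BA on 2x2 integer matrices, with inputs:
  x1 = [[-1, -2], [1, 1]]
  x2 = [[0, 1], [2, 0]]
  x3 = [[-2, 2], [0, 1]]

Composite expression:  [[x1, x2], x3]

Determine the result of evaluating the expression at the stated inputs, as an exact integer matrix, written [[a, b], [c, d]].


[[-8, -26], [-12, 8]]

[x1, x2] = [[-5, -2], [4, 5]]
[[x1, x2], x3] = [[-8, -26], [-12, 8]]


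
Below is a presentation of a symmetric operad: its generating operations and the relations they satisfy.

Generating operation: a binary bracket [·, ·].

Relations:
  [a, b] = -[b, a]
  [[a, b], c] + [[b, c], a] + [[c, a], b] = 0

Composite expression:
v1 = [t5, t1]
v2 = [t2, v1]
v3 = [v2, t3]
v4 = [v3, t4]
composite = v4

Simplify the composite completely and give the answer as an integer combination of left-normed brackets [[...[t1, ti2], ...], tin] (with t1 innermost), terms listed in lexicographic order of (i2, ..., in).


[[[[t1, t5], t2], t3], t4]

Skip Jacobi rewriting: expand, keep t1-initial words, read off terms.
Composite bracket: [[[t2, [t5, t1]], t3], t4]
Under [a, b] = ab - ba we get 16 signed associative words (2^4 = 16).
Collect the words opening with t1:
  word t1t5t2t3t4 has sign +1, contributing +[[[[t1, t5], t2], t3], t4]


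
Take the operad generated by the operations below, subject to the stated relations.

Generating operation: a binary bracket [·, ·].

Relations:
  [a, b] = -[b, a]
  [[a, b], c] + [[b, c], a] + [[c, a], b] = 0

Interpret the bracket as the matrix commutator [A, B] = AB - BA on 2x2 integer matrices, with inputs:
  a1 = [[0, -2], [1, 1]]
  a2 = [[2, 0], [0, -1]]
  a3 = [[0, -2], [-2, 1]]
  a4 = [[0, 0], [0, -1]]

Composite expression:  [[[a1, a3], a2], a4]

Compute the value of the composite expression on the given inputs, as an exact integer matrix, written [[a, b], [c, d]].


[[0, 0], [-9, 0]]

[a1, a3] = [[6, 0], [-3, -6]]
[[a1, a3], a2] = [[0, 0], [-9, 0]]
[[[a1, a3], a2], a4] = [[0, 0], [-9, 0]]


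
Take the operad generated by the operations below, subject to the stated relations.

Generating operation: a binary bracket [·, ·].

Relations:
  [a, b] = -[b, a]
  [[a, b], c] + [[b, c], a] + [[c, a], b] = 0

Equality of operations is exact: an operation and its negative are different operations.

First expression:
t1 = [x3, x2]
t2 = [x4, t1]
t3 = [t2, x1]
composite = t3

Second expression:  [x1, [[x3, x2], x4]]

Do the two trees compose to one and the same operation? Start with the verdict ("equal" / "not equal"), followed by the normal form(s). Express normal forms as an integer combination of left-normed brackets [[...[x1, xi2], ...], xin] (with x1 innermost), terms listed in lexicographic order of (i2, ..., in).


equal — both sides give -[[[x1, x2], x3], x4] + [[[x1, x3], x2], x4] + [[[x1, x4], x2], x3] - [[[x1, x4], x3], x2]

The first expression reduces to -[[[x1, x2], x3], x4] + [[[x1, x3], x2], x4] + [[[x1, x4], x2], x3] - [[[x1, x4], x3], x2]
The second expression reduces to -[[[x1, x2], x3], x4] + [[[x1, x3], x2], x4] + [[[x1, x4], x2], x3] - [[[x1, x4], x3], x2]
Same normal form: equal.


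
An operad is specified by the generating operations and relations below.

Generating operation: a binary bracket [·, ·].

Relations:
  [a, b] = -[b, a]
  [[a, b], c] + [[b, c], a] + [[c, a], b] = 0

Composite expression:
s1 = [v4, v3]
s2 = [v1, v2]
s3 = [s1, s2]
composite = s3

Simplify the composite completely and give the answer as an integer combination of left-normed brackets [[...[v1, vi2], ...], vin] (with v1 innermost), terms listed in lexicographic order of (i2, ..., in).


In the tensor algebra, words opening v1 carry the v1-anchored form.
Composite bracket: [[v4, v3], [v1, v2]]
Each bracket splits as ab - ba, giving 8 signed words (2^3 = 8).
Collect the words opening with v1:
  word v1v2v3v4 has sign +1, contributing +[[[v1, v2], v3], v4]
  word v1v2v4v3 has sign -1, contributing -[[[v1, v2], v4], v3]

[[[v1, v2], v3], v4] - [[[v1, v2], v4], v3]


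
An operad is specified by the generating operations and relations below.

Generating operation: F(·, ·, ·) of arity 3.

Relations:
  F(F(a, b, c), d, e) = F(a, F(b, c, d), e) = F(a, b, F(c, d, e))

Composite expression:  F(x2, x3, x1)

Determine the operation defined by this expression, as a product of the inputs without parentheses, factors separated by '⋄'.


x2 ⋄ x3 ⋄ x1

All parenthesizations of F agree; list the x-inputs left to right.
F(x2, x3, x1) reduces to x2 ⋄ x3 ⋄ x1


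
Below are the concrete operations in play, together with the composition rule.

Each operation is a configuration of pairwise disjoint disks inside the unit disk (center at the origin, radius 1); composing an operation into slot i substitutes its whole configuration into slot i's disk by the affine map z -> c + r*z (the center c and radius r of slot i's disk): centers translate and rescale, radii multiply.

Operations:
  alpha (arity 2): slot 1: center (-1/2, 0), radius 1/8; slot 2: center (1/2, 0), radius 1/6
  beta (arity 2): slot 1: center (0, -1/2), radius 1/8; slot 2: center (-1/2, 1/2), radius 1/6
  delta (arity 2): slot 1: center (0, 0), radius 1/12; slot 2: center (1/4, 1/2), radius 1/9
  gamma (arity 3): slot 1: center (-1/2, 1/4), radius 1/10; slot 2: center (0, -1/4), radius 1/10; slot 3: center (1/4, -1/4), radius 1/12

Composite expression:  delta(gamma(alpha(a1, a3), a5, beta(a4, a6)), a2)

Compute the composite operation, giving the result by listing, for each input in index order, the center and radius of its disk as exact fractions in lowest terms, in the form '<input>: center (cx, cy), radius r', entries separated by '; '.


a1: center (-11/240, 1/48), radius 1/960; a2: center (1/4, 1/2), radius 1/9; a3: center (-3/80, 1/48), radius 1/720; a4: center (1/48, -7/288), radius 1/1152; a5: center (0, -1/48), radius 1/120; a6: center (5/288, -5/288), radius 1/864

Only the slot chain above each a matters under delta; compose those maps.
input a1: applying the 3 nested substitutions gives center (-11/240, 1/48), radius 1/960
input a3: applying the 3 nested substitutions gives center (-3/80, 1/48), radius 1/720
input a5: applying the 2 nested substitutions gives center (0, -1/48), radius 1/120
input a4: applying the 3 nested substitutions gives center (1/48, -7/288), radius 1/1152
input a6: applying the 3 nested substitutions gives center (5/288, -5/288), radius 1/864
input a2: applying the 1 nested substitution gives center (1/4, 1/2), radius 1/9


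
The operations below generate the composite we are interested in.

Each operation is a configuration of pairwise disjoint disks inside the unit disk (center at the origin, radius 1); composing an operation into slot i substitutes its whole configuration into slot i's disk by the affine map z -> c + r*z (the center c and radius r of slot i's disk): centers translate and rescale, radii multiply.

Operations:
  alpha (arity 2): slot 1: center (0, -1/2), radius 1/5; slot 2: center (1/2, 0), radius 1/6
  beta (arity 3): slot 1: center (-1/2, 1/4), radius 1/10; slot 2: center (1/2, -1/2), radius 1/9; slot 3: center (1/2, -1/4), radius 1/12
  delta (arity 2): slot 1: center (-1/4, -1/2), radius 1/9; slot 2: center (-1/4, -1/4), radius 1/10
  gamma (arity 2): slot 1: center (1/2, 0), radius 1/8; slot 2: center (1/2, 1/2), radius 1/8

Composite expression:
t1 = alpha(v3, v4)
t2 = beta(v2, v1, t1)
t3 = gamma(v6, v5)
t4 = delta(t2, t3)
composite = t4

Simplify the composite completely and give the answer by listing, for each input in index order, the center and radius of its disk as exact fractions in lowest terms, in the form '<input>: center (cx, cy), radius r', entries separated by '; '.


Below delta, radii multiply path by path; the v-disk centers shift.
v2 passes through 2 substitutions, ending at center (-11/36, -17/36), radius 1/90
v1 passes through 2 substitutions, ending at center (-7/36, -5/9), radius 1/81
v3 passes through 3 substitutions, ending at center (-7/36, -115/216), radius 1/540
v4 passes through 3 substitutions, ending at center (-41/216, -19/36), radius 1/648
v6 passes through 2 substitutions, ending at center (-1/5, -1/4), radius 1/80
v5 passes through 2 substitutions, ending at center (-1/5, -1/5), radius 1/80

v1: center (-7/36, -5/9), radius 1/81; v2: center (-11/36, -17/36), radius 1/90; v3: center (-7/36, -115/216), radius 1/540; v4: center (-41/216, -19/36), radius 1/648; v5: center (-1/5, -1/5), radius 1/80; v6: center (-1/5, -1/4), radius 1/80


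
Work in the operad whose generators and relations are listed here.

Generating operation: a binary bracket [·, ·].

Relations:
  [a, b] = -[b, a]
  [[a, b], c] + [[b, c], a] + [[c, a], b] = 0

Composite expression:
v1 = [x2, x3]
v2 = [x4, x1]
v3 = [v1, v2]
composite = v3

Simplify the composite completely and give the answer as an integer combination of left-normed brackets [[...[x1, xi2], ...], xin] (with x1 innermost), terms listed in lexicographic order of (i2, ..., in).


[[[x1, x4], x2], x3] - [[[x1, x4], x3], x2]


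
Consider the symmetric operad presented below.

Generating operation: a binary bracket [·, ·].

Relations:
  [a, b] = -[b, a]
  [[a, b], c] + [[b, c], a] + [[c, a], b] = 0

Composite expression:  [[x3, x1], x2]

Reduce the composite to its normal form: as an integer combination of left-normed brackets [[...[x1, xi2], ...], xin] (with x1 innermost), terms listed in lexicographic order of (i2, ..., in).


-[[x1, x3], x2]


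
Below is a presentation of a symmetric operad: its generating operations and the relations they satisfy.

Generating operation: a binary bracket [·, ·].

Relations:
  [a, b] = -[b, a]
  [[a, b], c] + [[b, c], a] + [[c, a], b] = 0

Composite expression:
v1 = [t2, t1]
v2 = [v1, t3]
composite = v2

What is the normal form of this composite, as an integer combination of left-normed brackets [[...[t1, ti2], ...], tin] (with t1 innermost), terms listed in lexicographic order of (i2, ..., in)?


Expand each bracket as ab - ba; the t1-initial words give the coefficients.
Composite bracket: [[t2, t1], t3]
Applying ab - ba throughout gives 4 signed words (2^2 = 4).
Only words starting with t1 matter:
  from t1t2t3, sign -1: term -[[t1, t2], t3]

-[[t1, t2], t3]


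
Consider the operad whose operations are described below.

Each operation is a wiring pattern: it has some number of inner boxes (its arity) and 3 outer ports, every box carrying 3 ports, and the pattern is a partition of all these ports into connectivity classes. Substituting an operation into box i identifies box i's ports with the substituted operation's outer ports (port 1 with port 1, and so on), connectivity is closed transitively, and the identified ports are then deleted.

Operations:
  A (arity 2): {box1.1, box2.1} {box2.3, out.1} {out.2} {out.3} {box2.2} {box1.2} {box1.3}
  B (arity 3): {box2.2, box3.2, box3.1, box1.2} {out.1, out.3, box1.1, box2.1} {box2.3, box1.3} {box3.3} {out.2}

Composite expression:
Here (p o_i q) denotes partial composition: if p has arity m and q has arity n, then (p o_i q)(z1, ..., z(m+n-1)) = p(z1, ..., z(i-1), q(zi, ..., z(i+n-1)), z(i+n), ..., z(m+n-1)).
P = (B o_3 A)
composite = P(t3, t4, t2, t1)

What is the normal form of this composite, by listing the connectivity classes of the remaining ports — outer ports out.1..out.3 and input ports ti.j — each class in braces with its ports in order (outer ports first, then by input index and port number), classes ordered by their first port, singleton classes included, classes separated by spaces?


Treat the ports identified at B as solder joints: merge, then drop.
composing A on (t2, t1), with out.j its own outer ports: {out.1, t1.3} {out.2} {out.3} {t1.1, t2.1} {t1.2} {t2.2} {t2.3}
composing B on (t3, t4, t2, t1), with out.j its own outer ports: {out.1, out.3, t3.1, t4.1} {out.2} {t1.1, t2.1} {t1.2} {t1.3, t3.2, t4.2} {t2.2} {t2.3} {t3.3, t4.3}

{out.1, out.3, t3.1, t4.1} {out.2} {t1.1, t2.1} {t1.2} {t1.3, t3.2, t4.2} {t2.2} {t2.3} {t3.3, t4.3}


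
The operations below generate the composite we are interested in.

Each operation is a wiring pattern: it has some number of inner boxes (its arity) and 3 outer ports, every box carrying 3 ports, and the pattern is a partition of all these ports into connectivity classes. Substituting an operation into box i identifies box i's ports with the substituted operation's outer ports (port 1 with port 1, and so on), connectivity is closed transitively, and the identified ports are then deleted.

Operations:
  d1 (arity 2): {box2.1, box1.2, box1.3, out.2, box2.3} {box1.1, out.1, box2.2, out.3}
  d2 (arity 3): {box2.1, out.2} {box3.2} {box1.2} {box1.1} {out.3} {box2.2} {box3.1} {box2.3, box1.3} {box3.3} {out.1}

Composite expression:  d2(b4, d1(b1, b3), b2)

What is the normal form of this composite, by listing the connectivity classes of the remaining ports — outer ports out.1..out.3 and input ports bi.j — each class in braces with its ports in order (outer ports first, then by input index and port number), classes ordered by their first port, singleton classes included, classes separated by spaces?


{out.1} {out.2, b1.1, b3.2, b4.3} {out.3} {b1.2, b1.3, b3.1, b3.3} {b2.1} {b2.2} {b2.3} {b4.1} {b4.2}

After gluing at d2, chains via deleted ports link the b-ports.
through d1, on inputs (b1, b3): {out.1, out.3, b1.1, b3.2} {out.2, b1.2, b1.3, b3.1, b3.3} (out.j = stage outer ports)
through d2, on inputs (b4, b1, b3, b2): {out.1} {out.2, b1.1, b3.2, b4.3} {out.3} {b1.2, b1.3, b3.1, b3.3} {b2.1} {b2.2} {b2.3} {b4.1} {b4.2} (out.j = stage outer ports)


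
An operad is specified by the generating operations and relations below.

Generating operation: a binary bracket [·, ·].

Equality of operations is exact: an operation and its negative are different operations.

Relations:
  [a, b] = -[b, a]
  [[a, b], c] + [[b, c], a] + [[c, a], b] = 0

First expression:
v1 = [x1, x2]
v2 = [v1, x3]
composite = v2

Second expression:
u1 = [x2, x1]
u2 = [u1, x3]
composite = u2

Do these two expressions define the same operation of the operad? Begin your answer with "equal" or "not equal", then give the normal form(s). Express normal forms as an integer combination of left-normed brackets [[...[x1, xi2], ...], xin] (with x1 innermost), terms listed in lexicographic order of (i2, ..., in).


not equal; first: [[x1, x2], x3]; second: -[[x1, x2], x3]

Reducing the first expression gives [[x1, x2], x3]
Reducing the second expression gives -[[x1, x2], x3]
Distinct normal forms: not equal.


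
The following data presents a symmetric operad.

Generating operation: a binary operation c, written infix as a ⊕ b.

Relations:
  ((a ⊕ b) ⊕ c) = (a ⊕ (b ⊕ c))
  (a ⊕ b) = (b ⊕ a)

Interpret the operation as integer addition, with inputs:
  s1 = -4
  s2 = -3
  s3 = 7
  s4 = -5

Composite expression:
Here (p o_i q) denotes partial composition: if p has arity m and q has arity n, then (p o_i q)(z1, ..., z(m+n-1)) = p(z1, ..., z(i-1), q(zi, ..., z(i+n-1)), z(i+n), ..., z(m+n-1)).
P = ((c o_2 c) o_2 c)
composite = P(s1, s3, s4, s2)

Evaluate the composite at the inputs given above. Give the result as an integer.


-5

(s3 ⊕ s4) = 2
((s3 ⊕ s4) ⊕ s2) = -1
(s1 ⊕ ((s3 ⊕ s4) ⊕ s2)) = -5


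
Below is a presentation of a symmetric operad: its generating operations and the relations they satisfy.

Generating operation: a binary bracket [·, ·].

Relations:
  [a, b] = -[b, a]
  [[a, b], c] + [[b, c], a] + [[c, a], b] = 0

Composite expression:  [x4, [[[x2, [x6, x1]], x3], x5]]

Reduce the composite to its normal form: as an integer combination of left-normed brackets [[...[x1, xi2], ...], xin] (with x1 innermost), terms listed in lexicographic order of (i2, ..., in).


-[[[[[x1, x6], x2], x3], x5], x4]

Skip Jacobi rewriting: expand, keep x1-initial words, read off terms.
Composite bracket: [x4, [[[x2, [x6, x1]], x3], x5]]
Under [a, b] = ab - ba we get 32 signed associative words (2^5 = 32).
Only words starting with x1 matter:
  word x1x6x2x3x5x4 has sign -1, contributing -[[[[[x1, x6], x2], x3], x5], x4]


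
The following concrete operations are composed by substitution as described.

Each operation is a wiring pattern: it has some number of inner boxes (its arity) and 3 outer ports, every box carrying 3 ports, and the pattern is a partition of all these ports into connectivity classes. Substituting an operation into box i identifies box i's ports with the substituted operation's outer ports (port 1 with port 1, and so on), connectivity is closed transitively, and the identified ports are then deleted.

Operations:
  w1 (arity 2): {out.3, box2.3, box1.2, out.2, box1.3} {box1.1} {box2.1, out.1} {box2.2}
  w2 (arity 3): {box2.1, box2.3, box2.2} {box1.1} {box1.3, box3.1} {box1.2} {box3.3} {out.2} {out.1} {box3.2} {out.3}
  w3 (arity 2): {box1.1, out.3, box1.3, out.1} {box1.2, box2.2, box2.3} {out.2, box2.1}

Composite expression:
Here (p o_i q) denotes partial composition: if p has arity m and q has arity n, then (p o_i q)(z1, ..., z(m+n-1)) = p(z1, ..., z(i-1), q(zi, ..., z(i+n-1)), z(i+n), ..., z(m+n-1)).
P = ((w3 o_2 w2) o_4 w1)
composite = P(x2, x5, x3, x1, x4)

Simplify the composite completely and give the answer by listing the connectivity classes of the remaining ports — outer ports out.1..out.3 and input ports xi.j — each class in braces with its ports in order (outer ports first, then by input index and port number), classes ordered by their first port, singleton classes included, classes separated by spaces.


{out.1, out.3, x2.1, x2.3} {out.2} {x1.1} {x1.2, x1.3, x4.3} {x2.2} {x3.1, x3.2, x3.3} {x4.1, x5.3} {x4.2} {x5.1} {x5.2}

Connectivity passes through glued w3-boundaries; trace each wire chain.
w1 over (x1, x4) gives {out.1, x4.1} {out.2, out.3, x1.2, x1.3, x4.3} {x1.1} {x4.2}, out.j being that stage's outer ports
w2 over (x5, x3, x1, x4) gives {out.1} {out.2} {out.3} {x1.1} {x1.2, x1.3, x4.3} {x3.1, x3.2, x3.3} {x4.1, x5.3} {x4.2} {x5.1} {x5.2}, out.j being that stage's outer ports
w3 over (x2, x5, x3, x1, x4) gives {out.1, out.3, x2.1, x2.3} {out.2} {x1.1} {x1.2, x1.3, x4.3} {x2.2} {x3.1, x3.2, x3.3} {x4.1, x5.3} {x4.2} {x5.1} {x5.2}, out.j being that stage's outer ports
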